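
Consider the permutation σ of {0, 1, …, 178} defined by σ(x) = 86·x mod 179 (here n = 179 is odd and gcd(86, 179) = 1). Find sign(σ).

Start at x=102: 102 → 1 → 86 → 57 → 69 → 27 → 174 → … (one orbit).
Cycle lengths of π_86 on ℤ/179ℤ: [178, 1]; 2 cycles in total.
n − c = 179 − 2 = 177; sign = (−1)^177 = -1.
(86|179)_J = -1 (Zolotarev's lemma cross-check).

-1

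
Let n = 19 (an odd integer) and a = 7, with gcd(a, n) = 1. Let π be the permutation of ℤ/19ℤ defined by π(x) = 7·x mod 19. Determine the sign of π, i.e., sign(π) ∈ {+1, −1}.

+1

Start at x=7: 7 → 11 → 1 → 7 (one orbit).
Cycle type of π: 3×6 + 1; total 7 cycles.
Σ(ℓ_i−1) = 19−7 = 12; sign = (−1)^12 = +1.
Zolotarev: (7|19) = +1, matching the cycle-count sign.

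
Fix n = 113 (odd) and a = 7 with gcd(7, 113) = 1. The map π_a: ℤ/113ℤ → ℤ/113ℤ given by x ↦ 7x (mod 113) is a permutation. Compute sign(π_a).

+1

Orbit of 16 under x↦7x: [16, 112, 106, 64, 109, 85, 30]… (length divides ord_113(7)).
9 cycles of lengths [14, 14, 14, 14, 14, 14, 14, 14, 1].
n − c = 113 − 9 = 104; sign = (−1)^104 = +1.
Via Zolotarev, sign(π_{7}) = (7|113) = +1.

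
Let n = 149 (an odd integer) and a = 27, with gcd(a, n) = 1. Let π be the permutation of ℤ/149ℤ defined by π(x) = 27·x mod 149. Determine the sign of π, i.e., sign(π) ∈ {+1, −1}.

Trace 122: π^k(122) = [122, 16, 134, 42, 91, 73, 34] for k=0..6.
Decompose π into cycles: lengths [148, 1] (2 cycles, including the fixed point 0).
Σ(ℓ_i−1) = 149−2 = 147; sign = (−1)^147 = -1.

-1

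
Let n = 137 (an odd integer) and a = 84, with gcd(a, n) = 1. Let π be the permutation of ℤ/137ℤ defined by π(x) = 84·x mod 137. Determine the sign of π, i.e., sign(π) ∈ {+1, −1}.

Start at x=13: 13 → 133 → 75 → 135 → 106 → 136 → 53 → … (one orbit).
π_84 has 2 disjoint cycles with lengths [136, 1] on {0,…,136}.
2 cycles on 137: each ℓ→(−1)^(ℓ−1), product (−1)^135 = -1.

-1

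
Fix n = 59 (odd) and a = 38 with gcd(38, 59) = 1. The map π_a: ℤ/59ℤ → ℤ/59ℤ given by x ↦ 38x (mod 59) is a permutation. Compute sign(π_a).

Trace 32: π^k(32) = [32, 36, 11, 5, 13, 22, 10] for k=0..6.
Cycle lengths of π_38 on ℤ/59ℤ: [58, 1]; 2 cycles in total.
2 cycles on 59: each ℓ→(−1)^(ℓ−1), product (−1)^57 = -1.
Via Zolotarev, sign(π_{38}) = (38|59) = -1.

-1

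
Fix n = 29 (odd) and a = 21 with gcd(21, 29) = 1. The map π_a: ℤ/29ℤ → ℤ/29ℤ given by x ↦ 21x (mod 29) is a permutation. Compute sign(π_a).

Trace 22: π^k(22) = [22, 27, 16, 17, 9, 15, 25] for k=0..6.
Cycle lengths of π_21 on ℤ/29ℤ: [28, 1]; 2 cycles in total.
2 cycles on 29: each ℓ→(−1)^(ℓ−1), product (−1)^27 = -1.
(21|29)_J = -1 (Zolotarev's lemma cross-check).

-1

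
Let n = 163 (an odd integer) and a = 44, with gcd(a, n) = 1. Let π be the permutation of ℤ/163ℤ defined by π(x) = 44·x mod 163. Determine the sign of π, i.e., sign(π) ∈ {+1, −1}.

-1

Trace 119: π^k(119) = [119, 20, 65, 89, 4, 13, 83] for k=0..6.
2 cycles of lengths [162, 1].
n − c = 163 − 2 = 161; sign = (−1)^161 = -1.
Via Zolotarev, sign(π_{44}) = (44|163) = -1.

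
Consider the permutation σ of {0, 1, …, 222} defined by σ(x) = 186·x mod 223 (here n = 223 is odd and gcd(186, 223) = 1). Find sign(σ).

-1

Start at x=150: 150 → 25 → 190 → 106 → 92 → 164 → 176 → … (one orbit).
π_186 has 2 disjoint cycles with lengths [222, 1] on {0,…,222}.
Σ(ℓ_i−1) = 223−2 = 221; sign = (−1)^221 = -1.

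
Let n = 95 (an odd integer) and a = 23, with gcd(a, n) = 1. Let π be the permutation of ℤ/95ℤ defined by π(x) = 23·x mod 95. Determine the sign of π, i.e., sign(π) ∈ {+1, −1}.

-1

Trace 23: π^k(23) = [23, 54, 7, 66, 93, 49, 82] for k=0..6.
π_23 has 6 disjoint cycles with lengths [36, 36, 9, 9, 4, 1] on {0,…,94}.
95 − 6 = 89 transpositions; sign(π) = (−1)^89 = -1.
The Jacobi symbol (23|95) = -1 (Zolotarev) agrees.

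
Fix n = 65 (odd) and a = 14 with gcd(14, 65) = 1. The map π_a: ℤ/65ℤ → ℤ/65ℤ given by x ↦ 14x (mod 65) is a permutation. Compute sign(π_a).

Start at x=1: 1 → 14 → 1 (one orbit).
Cycle type of π: 2×26 + 1×13; total 39 cycles.
39 cycles on 65: each ℓ→(−1)^(ℓ−1), product (−1)^26 = +1.
Zolotarev: (14|65) = +1, matching the cycle-count sign.

+1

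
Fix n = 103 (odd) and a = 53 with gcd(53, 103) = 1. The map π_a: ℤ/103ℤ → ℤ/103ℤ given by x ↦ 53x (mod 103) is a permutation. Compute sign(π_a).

Trace 72: π^k(72) = [72, 5, 59, 37, 4, 6, 9] for k=0..6.
Cycle lengths of π_53 on ℤ/103ℤ: [102, 1]; 2 cycles in total.
With 2 cycles on 103 points, sign = (−1)^{103−2} = -1.

-1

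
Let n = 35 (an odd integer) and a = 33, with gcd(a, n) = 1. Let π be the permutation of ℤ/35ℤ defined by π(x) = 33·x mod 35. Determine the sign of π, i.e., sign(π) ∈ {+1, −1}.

Trace 11: π^k(11) = [11, 13, 9, 17, 1, 33, 4] for k=0..6.
5 cycles of lengths [12, 12, 6, 4, 1].
n − c = 35 − 5 = 30; sign = (−1)^30 = +1.
The Jacobi symbol (33|35) = +1 (Zolotarev) agrees.

+1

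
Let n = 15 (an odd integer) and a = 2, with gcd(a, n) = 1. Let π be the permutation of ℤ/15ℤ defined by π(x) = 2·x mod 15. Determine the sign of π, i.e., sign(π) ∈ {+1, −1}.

+1

Start at x=8: 8 → 1 → 2 → 4 → 8 (one orbit).
Cycle lengths of π_2 on ℤ/15ℤ: [4, 4, 4, 2, 1]; 5 cycles in total.
With 5 cycles on 15 points, sign = (−1)^{15−5} = +1.
Check: (2/15) = +1 by Zolotarev.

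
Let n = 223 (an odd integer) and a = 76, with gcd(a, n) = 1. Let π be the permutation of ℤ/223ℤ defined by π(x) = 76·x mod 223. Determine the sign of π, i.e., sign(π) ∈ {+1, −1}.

Trace 66: π^k(66) = [66, 110, 109, 33, 55, 166, 128] for k=0..6.
The orbit structure of x ↦ 76x mod 223: 3 orbits of sizes [111, 111, 1].
Σ(ℓ_i−1) = 223−3 = 220; sign = (−1)^220 = +1.
The Jacobi symbol (76|223) = +1 (Zolotarev) agrees.

+1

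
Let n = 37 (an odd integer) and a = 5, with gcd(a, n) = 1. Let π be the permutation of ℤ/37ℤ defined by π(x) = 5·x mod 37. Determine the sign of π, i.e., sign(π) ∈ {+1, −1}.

Orbit of 34 under x↦5x: [34, 22, 36, 32, 12, 23, 4]… (length divides ord_37(5)).
Decompose π into cycles: lengths [36, 1] (2 cycles, including the fixed point 0).
Σ(ℓ_i−1) = 37−2 = 35; sign = (−1)^35 = -1.

-1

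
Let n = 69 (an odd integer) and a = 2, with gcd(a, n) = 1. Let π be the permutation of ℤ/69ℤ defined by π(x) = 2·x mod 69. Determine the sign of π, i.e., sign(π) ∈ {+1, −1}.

Start at x=50: 50 → 31 → 62 → 55 → 41 → 13 → 26 → … (one orbit).
Cycle type of π: 22×2 + 11×2 + 2 + 1; total 6 cycles.
With 6 cycles on 69 points, sign = (−1)^{69−6} = -1.
Zolotarev: (2|69) = -1, matching the cycle-count sign.

-1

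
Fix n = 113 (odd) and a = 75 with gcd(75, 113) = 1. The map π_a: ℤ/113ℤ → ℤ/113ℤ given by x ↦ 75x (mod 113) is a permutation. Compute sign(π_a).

-1

Trace 20: π^k(20) = [20, 31, 65, 16, 70, 52, 58] for k=0..6.
Decompose π into cycles: lengths [112, 1] (2 cycles, including the fixed point 0).
Σ(ℓ_i−1) = 113−2 = 111; sign = (−1)^111 = -1.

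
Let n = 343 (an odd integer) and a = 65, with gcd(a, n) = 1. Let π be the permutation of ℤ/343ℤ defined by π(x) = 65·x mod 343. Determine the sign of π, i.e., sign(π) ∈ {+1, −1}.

+1

Trace 333: π^k(333) = [333, 36, 282, 151, 211, 338, 18] for k=0..6.
The orbit structure of x ↦ 65x mod 343: 7 orbits of sizes [147, 147, 21, 21, 3, 3, 1].
n − c = 343 − 7 = 336; sign = (−1)^336 = +1.
The Jacobi symbol (65|343) = +1 (Zolotarev) agrees.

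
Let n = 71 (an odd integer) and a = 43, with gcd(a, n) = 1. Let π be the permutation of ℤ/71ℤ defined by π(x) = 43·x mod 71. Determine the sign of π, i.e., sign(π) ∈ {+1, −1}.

+1

Trace 49: π^k(49) = [49, 48, 5, 2, 15, 6, 45] for k=0..6.
π_43 has 3 disjoint cycles with lengths [35, 35, 1] on {0,…,70}.
Σ(ℓ_i−1) = 71−3 = 68; sign = (−1)^68 = +1.
(43|71)_J = +1 (Zolotarev's lemma cross-check).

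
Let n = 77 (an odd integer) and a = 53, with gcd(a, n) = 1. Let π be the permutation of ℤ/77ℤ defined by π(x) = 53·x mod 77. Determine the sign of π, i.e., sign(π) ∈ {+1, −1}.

+1

Orbit of 23 under x↦53x: [23, 64, 4, 58, 71, 67, 9]… (length divides ord_77(53)).
Decompose π into cycles: lengths [15, 15, 15, 15, 5, 5, 3, 3, 1] (9 cycles, including the fixed point 0).
Σ(ℓ_i−1) = 77−9 = 68; sign = (−1)^68 = +1.
The Jacobi symbol (53|77) = +1 (Zolotarev) agrees.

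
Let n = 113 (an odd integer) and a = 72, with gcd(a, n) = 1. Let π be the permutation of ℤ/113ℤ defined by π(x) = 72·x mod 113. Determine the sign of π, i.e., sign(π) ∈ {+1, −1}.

+1

Orbit of 102 under x↦72x: [102, 112, 41, 14, 104, 30, 13]… (length divides ord_113(72)).
Decompose π into cycles: lengths [56, 56, 1] (3 cycles, including the fixed point 0).
113 − 3 = 110 transpositions; sign(π) = (−1)^110 = +1.
Check: (72/113) = +1 by Zolotarev.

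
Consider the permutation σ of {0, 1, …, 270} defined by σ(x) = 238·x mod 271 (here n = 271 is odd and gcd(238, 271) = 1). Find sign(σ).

+1

Start at x=144: 144 → 126 → 178 → 88 → 77 → 169 → 114 → … (one orbit).
Cycle type of π: 27×10 + 1; total 11 cycles.
n − c = 271 − 11 = 260; sign = (−1)^260 = +1.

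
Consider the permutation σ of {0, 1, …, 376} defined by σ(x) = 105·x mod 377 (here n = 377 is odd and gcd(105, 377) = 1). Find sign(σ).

Orbit of 313 under x↦105x: [313, 66, 144, 40, 53, 287, 352]… (length divides ord_377(105)).
26 cycles of lengths [28, 28, 28, 28, 28, 28, 28, 28, 28, 28, 28, 28, 28, 1, 1, 1, 1, 1, 1, 1, 1, 1, 1, 1, 1, 1].
With 26 cycles on 377 points, sign = (−1)^{377−26} = -1.

-1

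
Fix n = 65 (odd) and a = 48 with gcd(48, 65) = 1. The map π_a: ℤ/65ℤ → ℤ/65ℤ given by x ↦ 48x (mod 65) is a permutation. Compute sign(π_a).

-1

Trace 22: π^k(22) = [22, 16, 53, 9, 42, 1, 48] for k=0..6.
Cycle lengths of π_48 on ℤ/65ℤ: [12, 12, 12, 12, 4, 3, 3, 3, 3, 1]; 10 cycles in total.
Σ(ℓ_i−1) = 65−10 = 55; sign = (−1)^55 = -1.
Zolotarev: (48|65) = -1, matching the cycle-count sign.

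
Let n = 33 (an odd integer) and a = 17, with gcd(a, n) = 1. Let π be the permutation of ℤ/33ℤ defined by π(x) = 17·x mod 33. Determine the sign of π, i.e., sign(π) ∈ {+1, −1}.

Trace 8: π^k(8) = [8, 4, 2, 1, 17, 25, 29] for k=0..6.
5 cycles of lengths [10, 10, 10, 2, 1].
Σ(ℓ_i−1) = 33−5 = 28; sign = (−1)^28 = +1.
Zolotarev: (17|33) = +1, matching the cycle-count sign.

+1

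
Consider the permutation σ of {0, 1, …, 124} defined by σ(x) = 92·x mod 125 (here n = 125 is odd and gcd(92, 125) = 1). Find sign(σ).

Orbit of 123 under x↦92x: [123, 66, 72, 124, 33, 36, 62]… (length divides ord_125(92)).
The orbit structure of x ↦ 92x mod 125: 4 orbits of sizes [100, 20, 4, 1].
Σ(ℓ_i−1) = 125−4 = 121; sign = (−1)^121 = -1.
Check: (92/125) = -1 by Zolotarev.

-1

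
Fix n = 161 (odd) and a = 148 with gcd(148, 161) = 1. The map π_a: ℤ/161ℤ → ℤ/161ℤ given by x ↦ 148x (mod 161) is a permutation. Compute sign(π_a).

-1

Orbit of 22 under x↦148x: [22, 36, 15, 127, 120, 50, 155]… (length divides ord_161(148)).
Decompose π into cycles: lengths [22, 22, 22, 22, 22, 22, 22, 1, 1, 1, 1, 1, 1, 1] (14 cycles, including the fixed point 0).
Σ(ℓ_i−1) = 161−14 = 147; sign = (−1)^147 = -1.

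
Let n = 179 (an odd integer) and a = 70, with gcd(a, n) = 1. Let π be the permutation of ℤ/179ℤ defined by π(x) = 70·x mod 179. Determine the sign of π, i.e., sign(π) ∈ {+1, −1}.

+1

Orbit of 12 under x↦70x: [12, 124, 88, 74, 168, 125, 158]… (length divides ord_179(70)).
π_70 has 3 disjoint cycles with lengths [89, 89, 1] on {0,…,178}.
sign(π) = (−1)^{n − #cycles} = (−1)^{179−3} = (−1)^176 = +1.
Via Zolotarev, sign(π_{70}) = (70|179) = +1.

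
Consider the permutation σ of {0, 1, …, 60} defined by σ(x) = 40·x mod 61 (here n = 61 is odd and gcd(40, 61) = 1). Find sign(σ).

-1

Start at x=40: 40 → 14 → 11 → 13 → 32 → 60 → 21 → … (one orbit).
Decompose π into cycles: lengths [12, 12, 12, 12, 12, 1] (6 cycles, including the fixed point 0).
Σ(ℓ_i−1) = 61−6 = 55; sign = (−1)^55 = -1.
Zolotarev: (40|61) = -1, matching the cycle-count sign.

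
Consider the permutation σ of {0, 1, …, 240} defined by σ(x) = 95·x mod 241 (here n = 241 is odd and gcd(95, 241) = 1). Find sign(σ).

-1

Trace 63: π^k(63) = [63, 201, 56, 18, 23, 16, 74] for k=0..6.
Cycle lengths of π_95 on ℤ/241ℤ: [240, 1]; 2 cycles in total.
241 − 2 = 239 transpositions; sign(π) = (−1)^239 = -1.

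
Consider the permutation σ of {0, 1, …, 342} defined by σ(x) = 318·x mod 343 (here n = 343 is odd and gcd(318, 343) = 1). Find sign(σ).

-1

Start at x=95: 95 → 26 → 36 → 129 → 205 → 20 → 186 → … (one orbit).
π_318 has 4 disjoint cycles with lengths [294, 42, 6, 1] on {0,…,342}.
4 cycles on 343: each ℓ→(−1)^(ℓ−1), product (−1)^339 = -1.
The Jacobi symbol (318|343) = -1 (Zolotarev) agrees.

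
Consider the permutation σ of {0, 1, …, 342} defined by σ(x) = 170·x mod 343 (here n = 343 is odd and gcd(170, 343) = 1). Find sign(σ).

Orbit of 113 under x↦170x: [113, 2, 340, 176, 79, 53, 92]… (length divides ord_343(170)).
Cycle lengths of π_170 on ℤ/343ℤ: [147, 147, 21, 21, 3, 3, 1]; 7 cycles in total.
sign(π) = (−1)^{n − #cycles} = (−1)^{343−7} = (−1)^336 = +1.
Zolotarev: (170|343) = +1, matching the cycle-count sign.

+1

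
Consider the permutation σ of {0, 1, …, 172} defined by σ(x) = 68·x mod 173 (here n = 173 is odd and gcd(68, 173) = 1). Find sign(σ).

Start at x=42: 42 → 88 → 102 → 16 → 50 → 113 → 72 → … (one orbit).
π_68 has 2 disjoint cycles with lengths [172, 1] on {0,…,172}.
2 cycles on 173: each ℓ→(−1)^(ℓ−1), product (−1)^171 = -1.
Check: (68/173) = -1 by Zolotarev.

-1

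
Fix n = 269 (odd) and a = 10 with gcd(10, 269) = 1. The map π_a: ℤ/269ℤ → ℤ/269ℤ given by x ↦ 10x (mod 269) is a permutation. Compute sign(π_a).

Trace 189: π^k(189) = [189, 7, 70, 162, 6, 60, 62] for k=0..6.
The orbit structure of x ↦ 10x mod 269: 2 orbits of sizes [268, 1].
n − c = 269 − 2 = 267; sign = (−1)^267 = -1.
Via Zolotarev, sign(π_{10}) = (10|269) = -1.

-1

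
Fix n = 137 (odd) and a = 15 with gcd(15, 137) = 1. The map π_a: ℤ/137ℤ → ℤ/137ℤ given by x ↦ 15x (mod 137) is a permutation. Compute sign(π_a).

Trace 81: π^k(81) = [81, 119, 4, 60, 78, 74, 14] for k=0..6.
5 cycles of lengths [34, 34, 34, 34, 1].
137 − 5 = 132 transpositions; sign(π) = (−1)^132 = +1.
Via Zolotarev, sign(π_{15}) = (15|137) = +1.

+1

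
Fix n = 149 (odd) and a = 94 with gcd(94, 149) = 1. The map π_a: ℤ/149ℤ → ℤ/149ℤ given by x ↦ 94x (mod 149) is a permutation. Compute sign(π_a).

-1

Start at x=11: 11 → 140 → 48 → 42 → 74 → 102 → 52 → … (one orbit).
π_94 has 2 disjoint cycles with lengths [148, 1] on {0,…,148}.
149 − 2 = 147 transpositions; sign(π) = (−1)^147 = -1.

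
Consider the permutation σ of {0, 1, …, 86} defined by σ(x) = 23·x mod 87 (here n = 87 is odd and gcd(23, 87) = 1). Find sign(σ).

-1

Trace 7: π^k(7) = [7, 74, 49, 83, 82, 59, 52] for k=0..6.
Cycle lengths of π_23 on ℤ/87ℤ: [14, 14, 14, 14, 7, 7, 7, 7, 2, 1]; 10 cycles in total.
87 − 10 = 77 transpositions; sign(π) = (−1)^77 = -1.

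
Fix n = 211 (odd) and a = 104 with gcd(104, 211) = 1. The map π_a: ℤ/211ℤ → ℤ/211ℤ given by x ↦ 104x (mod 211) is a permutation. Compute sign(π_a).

-1

Start at x=140: 140 → 1 → 104 → 55 → 23 → 71 → 210 → … (one orbit).
Cycle lengths of π_104 on ℤ/211ℤ: [10, 10, 10, 10, 10, 10, 10, 10, 10, 10, 10, 10, 10, 10, 10, 10, 10, 10, 10, 10, 10, 1]; 22 cycles in total.
n − c = 211 − 22 = 189; sign = (−1)^189 = -1.
The Jacobi symbol (104|211) = -1 (Zolotarev) agrees.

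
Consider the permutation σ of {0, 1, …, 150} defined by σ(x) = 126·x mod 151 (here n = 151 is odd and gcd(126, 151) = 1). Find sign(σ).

-1

Orbit of 27 under x↦126x: [27, 80, 114, 19, 129, 97, 142]… (length divides ord_151(126)).
2 cycles of lengths [150, 1].
With 2 cycles on 151 points, sign = (−1)^{151−2} = -1.
(126|151)_J = -1 (Zolotarev's lemma cross-check).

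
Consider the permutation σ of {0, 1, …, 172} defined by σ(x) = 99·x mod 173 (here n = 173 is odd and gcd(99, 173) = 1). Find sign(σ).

-1

Start at x=156: 156 → 47 → 155 → 121 → 42 → 6 → 75 → … (one orbit).
Cycle type of π: 172 + 1; total 2 cycles.
173 − 2 = 171 transpositions; sign(π) = (−1)^171 = -1.
The Jacobi symbol (99|173) = -1 (Zolotarev) agrees.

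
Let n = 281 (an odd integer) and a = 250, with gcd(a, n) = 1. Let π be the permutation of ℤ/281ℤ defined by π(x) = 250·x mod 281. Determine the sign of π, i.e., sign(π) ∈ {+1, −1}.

Start at x=70: 70 → 78 → 111 → 212 → 172 → 7 → 64 → … (one orbit).
Cycle type of π: 140×2 + 1; total 3 cycles.
3 cycles on 281: each ℓ→(−1)^(ℓ−1), product (−1)^278 = +1.

+1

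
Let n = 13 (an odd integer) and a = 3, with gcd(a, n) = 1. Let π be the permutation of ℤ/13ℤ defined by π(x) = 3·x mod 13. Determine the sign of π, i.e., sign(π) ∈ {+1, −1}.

+1

Start at x=3: 3 → 9 → 1 → 3 (one orbit).
5 cycles of lengths [3, 3, 3, 3, 1].
With 5 cycles on 13 points, sign = (−1)^{13−5} = +1.
The Jacobi symbol (3|13) = +1 (Zolotarev) agrees.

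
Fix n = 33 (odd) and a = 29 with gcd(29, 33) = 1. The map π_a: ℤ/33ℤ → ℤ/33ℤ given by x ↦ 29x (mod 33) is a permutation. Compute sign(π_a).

Start at x=4: 4 → 17 → 31 → 8 → 1 → 29 → 16 → … (one orbit).
Cycle lengths of π_29 on ℤ/33ℤ: [10, 10, 10, 2, 1]; 5 cycles in total.
n − c = 33 − 5 = 28; sign = (−1)^28 = +1.
Via Zolotarev, sign(π_{29}) = (29|33) = +1.

+1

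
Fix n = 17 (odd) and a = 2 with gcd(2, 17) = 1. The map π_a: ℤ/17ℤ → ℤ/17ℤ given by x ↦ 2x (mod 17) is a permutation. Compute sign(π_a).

Trace 1: π^k(1) = [1, 2, 4, 8, 16, 15, 13] for k=0..6.
π_2 has 3 disjoint cycles with lengths [8, 8, 1] on {0,…,16}.
sign(π) = (−1)^{n − #cycles} = (−1)^{17−3} = (−1)^14 = +1.
Zolotarev: (2|17) = +1, matching the cycle-count sign.

+1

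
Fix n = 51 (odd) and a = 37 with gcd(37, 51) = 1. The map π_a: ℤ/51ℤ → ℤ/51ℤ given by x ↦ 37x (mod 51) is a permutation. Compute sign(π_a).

-1

Trace 49: π^k(49) = [49, 28, 16, 31, 25, 7, 4] for k=0..6.
Cycle lengths of π_37 on ℤ/51ℤ: [16, 16, 16, 1, 1, 1]; 6 cycles in total.
With 6 cycles on 51 points, sign = (−1)^{51−6} = -1.
Zolotarev: (37|51) = -1, matching the cycle-count sign.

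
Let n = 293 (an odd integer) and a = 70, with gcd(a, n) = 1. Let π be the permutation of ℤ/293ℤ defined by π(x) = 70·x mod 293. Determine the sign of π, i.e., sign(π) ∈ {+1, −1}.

-1

Start at x=157: 157 → 149 → 175 → 237 → 182 → 141 → 201 → … (one orbit).
2 cycles of lengths [292, 1].
2 cycles on 293: each ℓ→(−1)^(ℓ−1), product (−1)^291 = -1.
The Jacobi symbol (70|293) = -1 (Zolotarev) agrees.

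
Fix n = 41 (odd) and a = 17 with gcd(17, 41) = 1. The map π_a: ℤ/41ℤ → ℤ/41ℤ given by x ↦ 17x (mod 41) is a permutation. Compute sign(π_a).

Orbit of 23 under x↦17x: [23, 22, 5, 3, 10, 6, 20]… (length divides ord_41(17)).
The orbit structure of x ↦ 17x mod 41: 2 orbits of sizes [40, 1].
sign(π) = (−1)^{n − #cycles} = (−1)^{41−2} = (−1)^39 = -1.

-1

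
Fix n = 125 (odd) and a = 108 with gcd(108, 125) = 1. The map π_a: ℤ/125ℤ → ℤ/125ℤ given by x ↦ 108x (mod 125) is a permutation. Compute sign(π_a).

-1

Orbit of 94 under x↦108x: [94, 27, 41, 53, 99, 67, 111]… (length divides ord_125(108)).
4 cycles of lengths [100, 20, 4, 1].
sign(π) = (−1)^{n − #cycles} = (−1)^{125−4} = (−1)^121 = -1.
Check: (108/125) = -1 by Zolotarev.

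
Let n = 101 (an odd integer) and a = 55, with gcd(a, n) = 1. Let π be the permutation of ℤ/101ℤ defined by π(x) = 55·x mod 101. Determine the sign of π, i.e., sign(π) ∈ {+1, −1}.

Orbit of 16 under x↦55x: [16, 72, 21, 44, 97, 83, 20]… (length divides ord_101(55)).
2 cycles of lengths [100, 1].
With 2 cycles on 101 points, sign = (−1)^{101−2} = -1.

-1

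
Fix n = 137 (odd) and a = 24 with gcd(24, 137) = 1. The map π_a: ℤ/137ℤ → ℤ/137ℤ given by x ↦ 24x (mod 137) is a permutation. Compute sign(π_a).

Orbit of 87 under x↦24x: [87, 33, 107, 102, 119, 116, 44]… (length divides ord_137(24)).
Cycle type of π: 136 + 1; total 2 cycles.
With 2 cycles on 137 points, sign = (−1)^{137−2} = -1.

-1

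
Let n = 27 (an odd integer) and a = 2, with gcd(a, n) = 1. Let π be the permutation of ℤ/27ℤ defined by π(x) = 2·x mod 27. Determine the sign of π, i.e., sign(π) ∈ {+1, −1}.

Trace 11: π^k(11) = [11, 22, 17, 7, 14, 1, 2] for k=0..6.
Cycle type of π: 18 + 6 + 2 + 1; total 4 cycles.
n − c = 27 − 4 = 23; sign = (−1)^23 = -1.
The Jacobi symbol (2|27) = -1 (Zolotarev) agrees.

-1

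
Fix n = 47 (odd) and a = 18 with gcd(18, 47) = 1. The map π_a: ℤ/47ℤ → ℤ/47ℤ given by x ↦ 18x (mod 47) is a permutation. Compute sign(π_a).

+1

Orbit of 4 under x↦18x: [4, 25, 27, 16, 6, 14, 17]… (length divides ord_47(18)).
The orbit structure of x ↦ 18x mod 47: 3 orbits of sizes [23, 23, 1].
sign(π) = (−1)^{n − #cycles} = (−1)^{47−3} = (−1)^44 = +1.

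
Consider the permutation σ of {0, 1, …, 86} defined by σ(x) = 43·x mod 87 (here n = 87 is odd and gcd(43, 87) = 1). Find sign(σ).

Orbit of 64 under x↦43x: [64, 55, 16, 79, 4, 85, 1]… (length divides ord_87(43)).
Cycle lengths of π_43 on ℤ/87ℤ: [28, 28, 28, 1, 1, 1]; 6 cycles in total.
n − c = 87 − 6 = 81; sign = (−1)^81 = -1.

-1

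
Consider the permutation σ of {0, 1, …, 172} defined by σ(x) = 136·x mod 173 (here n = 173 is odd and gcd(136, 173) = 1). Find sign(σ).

+1

Trace 124: π^k(124) = [124, 83, 43, 139, 47, 164, 160] for k=0..6.
Cycle lengths of π_136 on ℤ/173ℤ: [43, 43, 43, 43, 1]; 5 cycles in total.
n − c = 173 − 5 = 168; sign = (−1)^168 = +1.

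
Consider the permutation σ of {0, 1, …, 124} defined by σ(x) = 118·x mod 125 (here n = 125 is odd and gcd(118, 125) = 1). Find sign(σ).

-1

Start at x=18: 18 → 124 → 7 → 76 → 93 → 99 → 57 → … (one orbit).
Decompose π into cycles: lengths [20, 20, 20, 20, 20, 4, 4, 4, 4, 4, 4, 1] (12 cycles, including the fixed point 0).
125 − 12 = 113 transpositions; sign(π) = (−1)^113 = -1.
The Jacobi symbol (118|125) = -1 (Zolotarev) agrees.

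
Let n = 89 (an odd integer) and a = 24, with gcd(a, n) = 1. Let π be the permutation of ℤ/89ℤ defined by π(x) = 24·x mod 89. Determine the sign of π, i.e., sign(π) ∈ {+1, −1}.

-1

Trace 61: π^k(61) = [61, 40, 70, 78, 3, 72, 37] for k=0..6.
π_24 has 2 disjoint cycles with lengths [88, 1] on {0,…,88}.
n − c = 89 − 2 = 87; sign = (−1)^87 = -1.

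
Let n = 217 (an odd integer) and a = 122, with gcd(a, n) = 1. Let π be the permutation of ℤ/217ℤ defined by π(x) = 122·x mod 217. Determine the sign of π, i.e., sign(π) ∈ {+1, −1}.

+1

Trace 8: π^k(8) = [8, 108, 156, 153, 4, 54, 78] for k=0..6.
The orbit structure of x ↦ 122x mod 217: 11 orbits of sizes [30, 30, 30, 30, 30, 30, 10, 10, 10, 6, 1].
With 11 cycles on 217 points, sign = (−1)^{217−11} = +1.
The Jacobi symbol (122|217) = +1 (Zolotarev) agrees.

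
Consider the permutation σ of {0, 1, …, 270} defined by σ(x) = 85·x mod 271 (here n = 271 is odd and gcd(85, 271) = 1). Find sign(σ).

+1

Trace 22: π^k(22) = [22, 244, 144, 45, 31, 196, 129] for k=0..6.
3 cycles of lengths [135, 135, 1].
With 3 cycles on 271 points, sign = (−1)^{271−3} = +1.
Zolotarev: (85|271) = +1, matching the cycle-count sign.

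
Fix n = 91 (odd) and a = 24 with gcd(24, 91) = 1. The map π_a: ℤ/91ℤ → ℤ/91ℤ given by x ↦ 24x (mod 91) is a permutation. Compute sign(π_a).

+1

Start at x=64: 64 → 80 → 9 → 34 → 88 → 19 → 1 → … (one orbit).
The orbit structure of x ↦ 24x mod 91: 9 orbits of sizes [12, 12, 12, 12, 12, 12, 12, 6, 1].
91 − 9 = 82 transpositions; sign(π) = (−1)^82 = +1.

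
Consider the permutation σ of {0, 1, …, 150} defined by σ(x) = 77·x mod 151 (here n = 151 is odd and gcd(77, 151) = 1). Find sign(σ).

Orbit of 7 under x↦77x: [7, 86, 129, 118, 26, 39, 134]… (length divides ord_151(77)).
π_77 has 2 disjoint cycles with lengths [150, 1] on {0,…,150}.
n − c = 151 − 2 = 149; sign = (−1)^149 = -1.
Check: (77/151) = -1 by Zolotarev.

-1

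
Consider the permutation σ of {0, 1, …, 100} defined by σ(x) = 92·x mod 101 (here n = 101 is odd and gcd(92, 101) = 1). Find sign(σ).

Trace 81: π^k(81) = [81, 79, 97, 36, 80, 88, 16] for k=0..6.
5 cycles of lengths [25, 25, 25, 25, 1].
n − c = 101 − 5 = 96; sign = (−1)^96 = +1.
Zolotarev: (92|101) = +1, matching the cycle-count sign.

+1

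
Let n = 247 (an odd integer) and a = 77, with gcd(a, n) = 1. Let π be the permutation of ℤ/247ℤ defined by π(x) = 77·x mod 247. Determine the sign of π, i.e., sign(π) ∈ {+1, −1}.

Orbit of 1 under x↦77x: [1, 77]… (length divides ord_247(77)).
133 cycles of lengths [2, 2, 2, 2, 2, 2, 2, 2, 2, 2, 2, 2, 2, 2, 2, 2, 2, 2, 2, 2, 2, 2, 2, 2, 2, 2, 2, 2, 2, 2, 2, 2, 2, 2, 2, 2, 2, 2, 2, 2, 2, 2, 2, 2, 2, 2, 2, 2, 2, 2, 2, 2, 2, 2, 2, 2, 2, 2, 2, 2, 2, 2, 2, 2, 2, 2, 2, 2, 2, 2, 2, 2, 2, 2, 2, 2, 2, 2, 2, 2, 2, 2, 2, 2, 2, 2, 2, 2, 2, 2, 2, 2, 2, 2, 2, 2, 2, 2, 2, 2, 2, 2, 2, 2, 2, 2, 2, 2, 2, 2, 2, 2, 2, 2, 1, 1, 1, 1, 1, 1, 1, 1, 1, 1, 1, 1, 1, 1, 1, 1, 1, 1, 1].
n − c = 247 − 133 = 114; sign = (−1)^114 = +1.

+1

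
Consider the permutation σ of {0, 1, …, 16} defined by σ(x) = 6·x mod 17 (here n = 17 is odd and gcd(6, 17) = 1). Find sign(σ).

Start at x=5: 5 → 13 → 10 → 9 → 3 → 1 → 6 → … (one orbit).
Decompose π into cycles: lengths [16, 1] (2 cycles, including the fixed point 0).
With 2 cycles on 17 points, sign = (−1)^{17−2} = -1.
Via Zolotarev, sign(π_{6}) = (6|17) = -1.

-1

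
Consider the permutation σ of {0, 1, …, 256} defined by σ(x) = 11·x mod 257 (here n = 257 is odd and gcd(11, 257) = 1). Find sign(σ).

+1

Start at x=22: 22 → 242 → 92 → 241 → 81 → 120 → 35 → … (one orbit).
Cycle type of π: 64×4 + 1; total 5 cycles.
5 cycles on 257: each ℓ→(−1)^(ℓ−1), product (−1)^252 = +1.
The Jacobi symbol (11|257) = +1 (Zolotarev) agrees.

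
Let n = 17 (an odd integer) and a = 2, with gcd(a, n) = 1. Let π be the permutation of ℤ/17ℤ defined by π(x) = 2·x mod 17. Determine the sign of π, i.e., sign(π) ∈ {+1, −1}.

+1

Orbit of 1 under x↦2x: [1, 2, 4, 8, 16, 15, 13]… (length divides ord_17(2)).
The orbit structure of x ↦ 2x mod 17: 3 orbits of sizes [8, 8, 1].
With 3 cycles on 17 points, sign = (−1)^{17−3} = +1.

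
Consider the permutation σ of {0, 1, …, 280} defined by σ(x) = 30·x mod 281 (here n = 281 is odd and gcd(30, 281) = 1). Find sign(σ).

-1

Start at x=148: 148 → 225 → 6 → 180 → 61 → 144 → 105 → … (one orbit).
Cycle type of π: 280 + 1; total 2 cycles.
With 2 cycles on 281 points, sign = (−1)^{281−2} = -1.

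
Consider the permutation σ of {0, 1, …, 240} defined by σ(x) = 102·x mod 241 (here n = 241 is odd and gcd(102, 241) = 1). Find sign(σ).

Start at x=213: 213 → 36 → 57 → 30 → 168 → 25 → 140 → … (one orbit).
Cycle lengths of π_102 on ℤ/241ℤ: [80, 80, 80, 1]; 4 cycles in total.
sign(π) = (−1)^{n − #cycles} = (−1)^{241−4} = (−1)^237 = -1.

-1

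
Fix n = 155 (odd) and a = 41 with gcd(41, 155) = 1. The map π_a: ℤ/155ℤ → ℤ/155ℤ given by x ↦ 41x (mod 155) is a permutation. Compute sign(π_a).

+1

Trace 101: π^k(101) = [101, 111, 56, 126, 51, 76, 16] for k=0..6.
Cycle lengths of π_41 on ℤ/155ℤ: [15, 15, 15, 15, 15, 15, 15, 15, 15, 15, 1, 1, 1, 1, 1]; 15 cycles in total.
15 cycles on 155: each ℓ→(−1)^(ℓ−1), product (−1)^140 = +1.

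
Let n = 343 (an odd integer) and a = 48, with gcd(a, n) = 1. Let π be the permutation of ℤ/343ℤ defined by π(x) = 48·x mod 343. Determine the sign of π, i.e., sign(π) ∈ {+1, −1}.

Orbit of 148 under x↦48x: [148, 244, 50, 342, 295, 97, 197]… (length divides ord_343(48)).
46 cycles of lengths [14, 14, 14, 14, 14, 14, 14, 14, 14, 14, 14, 14, 14, 14, 14, 14, 14, 14, 14, 14, 14, 2, 2, 2, 2, 2, 2, 2, 2, 2, 2, 2, 2, 2, 2, 2, 2, 2, 2, 2, 2, 2, 2, 2, 2, 1].
n − c = 343 − 46 = 297; sign = (−1)^297 = -1.
The Jacobi symbol (48|343) = -1 (Zolotarev) agrees.

-1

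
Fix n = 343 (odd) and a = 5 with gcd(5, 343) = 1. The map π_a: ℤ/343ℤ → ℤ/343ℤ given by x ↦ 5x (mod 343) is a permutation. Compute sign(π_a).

-1

Orbit of 94 under x↦5x: [94, 127, 292, 88, 97, 142, 24]… (length divides ord_343(5)).
Cycle lengths of π_5 on ℤ/343ℤ: [294, 42, 6, 1]; 4 cycles in total.
343 − 4 = 339 transpositions; sign(π) = (−1)^339 = -1.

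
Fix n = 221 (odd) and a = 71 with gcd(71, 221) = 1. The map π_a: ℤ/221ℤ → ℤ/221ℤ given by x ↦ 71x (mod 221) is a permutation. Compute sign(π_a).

Orbit of 35 under x↦71x: [35, 54, 77, 163, 81, 5, 134]… (length divides ord_221(71)).
The orbit structure of x ↦ 71x mod 221: 7 orbits of sizes [48, 48, 48, 48, 16, 12, 1].
sign(π) = (−1)^{n − #cycles} = (−1)^{221−7} = (−1)^214 = +1.
(71|221)_J = +1 (Zolotarev's lemma cross-check).

+1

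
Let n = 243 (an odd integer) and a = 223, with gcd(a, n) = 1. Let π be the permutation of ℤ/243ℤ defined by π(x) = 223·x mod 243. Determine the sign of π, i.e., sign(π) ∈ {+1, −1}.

+1

Start at x=211: 211 → 154 → 79 → 121 → 10 → 43 → 112 → … (one orbit).
The orbit structure of x ↦ 223x mod 243: 11 orbits of sizes [81, 81, 27, 27, 9, 9, 3, 3, 1, 1, 1].
n − c = 243 − 11 = 232; sign = (−1)^232 = +1.
Check: (223/243) = +1 by Zolotarev.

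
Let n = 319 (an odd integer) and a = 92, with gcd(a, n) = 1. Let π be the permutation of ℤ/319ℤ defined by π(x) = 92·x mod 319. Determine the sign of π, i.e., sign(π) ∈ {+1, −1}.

Trace 86: π^k(86) = [86, 256, 265, 136, 71, 152, 267] for k=0..6.
9 cycles of lengths [70, 70, 70, 70, 14, 14, 5, 5, 1].
9 cycles on 319: each ℓ→(−1)^(ℓ−1), product (−1)^310 = +1.
The Jacobi symbol (92|319) = +1 (Zolotarev) agrees.

+1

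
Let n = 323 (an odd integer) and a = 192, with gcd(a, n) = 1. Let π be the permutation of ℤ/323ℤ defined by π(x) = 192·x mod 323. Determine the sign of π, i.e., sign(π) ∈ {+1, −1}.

Start at x=40: 40 → 251 → 65 → 206 → 146 → 254 → 318 → … (one orbit).
The orbit structure of x ↦ 192x mod 323: 5 orbits of sizes [144, 144, 18, 16, 1].
323 − 5 = 318 transpositions; sign(π) = (−1)^318 = +1.
(192|323)_J = +1 (Zolotarev's lemma cross-check).

+1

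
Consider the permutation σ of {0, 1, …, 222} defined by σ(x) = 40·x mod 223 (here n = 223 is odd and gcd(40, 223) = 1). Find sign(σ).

-1

Trace 183: π^k(183) = [183, 184, 1, 40, 39, 222] for k=0..5.
Cycle lengths of π_40 on ℤ/223ℤ: [6, 6, 6, 6, 6, 6, 6, 6, 6, 6, 6, 6, 6, 6, 6, 6, 6, 6, 6, 6, 6, 6, 6, 6, 6, 6, 6, 6, 6, 6, 6, 6, 6, 6, 6, 6, 6, 1]; 38 cycles in total.
n − c = 223 − 38 = 185; sign = (−1)^185 = -1.
Check: (40/223) = -1 by Zolotarev.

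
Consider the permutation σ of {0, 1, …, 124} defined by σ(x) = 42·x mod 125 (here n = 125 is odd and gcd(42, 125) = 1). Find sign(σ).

-1

Orbit of 26 under x↦42x: [26, 92, 114, 38, 96, 32, 94]… (length divides ord_125(42)).
The orbit structure of x ↦ 42x mod 125: 4 orbits of sizes [100, 20, 4, 1].
With 4 cycles on 125 points, sign = (−1)^{125−4} = -1.
(42|125)_J = -1 (Zolotarev's lemma cross-check).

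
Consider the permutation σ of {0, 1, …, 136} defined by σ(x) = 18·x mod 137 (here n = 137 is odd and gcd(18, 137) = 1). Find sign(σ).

Trace 4: π^k(4) = [4, 72, 63, 38, 136, 119, 87] for k=0..6.
Decompose π into cycles: lengths [34, 34, 34, 34, 1] (5 cycles, including the fixed point 0).
n − c = 137 − 5 = 132; sign = (−1)^132 = +1.

+1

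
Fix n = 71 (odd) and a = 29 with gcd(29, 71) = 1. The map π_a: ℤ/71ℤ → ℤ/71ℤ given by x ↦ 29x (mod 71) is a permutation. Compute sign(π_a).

Trace 43: π^k(43) = [43, 40, 24, 57, 20, 12, 64] for k=0..6.
Cycle lengths of π_29 on ℤ/71ℤ: [35, 35, 1]; 3 cycles in total.
With 3 cycles on 71 points, sign = (−1)^{71−3} = +1.

+1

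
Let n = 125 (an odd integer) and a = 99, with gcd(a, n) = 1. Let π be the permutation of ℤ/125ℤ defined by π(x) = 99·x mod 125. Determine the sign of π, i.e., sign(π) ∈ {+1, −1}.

Start at x=24: 24 → 1 → 99 → 51 → 49 → 101 → 124 → … (one orbit).
Cycle lengths of π_99 on ℤ/125ℤ: [10, 10, 10, 10, 10, 10, 10, 10, 10, 10, 2, 2, 2, 2, 2, 2, 2, 2, 2, 2, 2, 2, 1]; 23 cycles in total.
With 23 cycles on 125 points, sign = (−1)^{125−23} = +1.

+1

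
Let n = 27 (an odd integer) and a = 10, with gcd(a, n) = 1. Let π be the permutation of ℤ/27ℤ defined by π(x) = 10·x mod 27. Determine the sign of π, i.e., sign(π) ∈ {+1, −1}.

Trace 1: π^k(1) = [1, 10, 19] for k=0..2.
Cycle lengths of π_10 on ℤ/27ℤ: [3, 3, 3, 3, 3, 3, 1, 1, 1, 1, 1, 1, 1, 1, 1]; 15 cycles in total.
With 15 cycles on 27 points, sign = (−1)^{27−15} = +1.

+1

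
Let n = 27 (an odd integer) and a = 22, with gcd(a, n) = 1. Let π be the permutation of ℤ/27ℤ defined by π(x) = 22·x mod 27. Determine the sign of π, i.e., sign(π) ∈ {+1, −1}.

Orbit of 13 under x↦22x: [13, 16, 1, 22, 25, 10, 4]… (length divides ord_27(22)).
The orbit structure of x ↦ 22x mod 27: 7 orbits of sizes [9, 9, 3, 3, 1, 1, 1].
7 cycles on 27: each ℓ→(−1)^(ℓ−1), product (−1)^20 = +1.
(22|27)_J = +1 (Zolotarev's lemma cross-check).

+1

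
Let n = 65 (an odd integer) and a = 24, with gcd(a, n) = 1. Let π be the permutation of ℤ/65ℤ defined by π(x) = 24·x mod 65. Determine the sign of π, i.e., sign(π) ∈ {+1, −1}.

Orbit of 24 under x↦24x: [24, 56, 44, 16, 59, 51, 54]… (length divides ord_65(24)).
Cycle type of π: 12×5 + 2×2 + 1; total 8 cycles.
With 8 cycles on 65 points, sign = (−1)^{65−8} = -1.
(24|65)_J = -1 (Zolotarev's lemma cross-check).

-1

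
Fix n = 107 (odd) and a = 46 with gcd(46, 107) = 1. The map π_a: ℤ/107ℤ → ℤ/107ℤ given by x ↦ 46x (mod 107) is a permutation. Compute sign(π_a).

-1

Start at x=98: 98 → 14 → 2 → 92 → 59 → 39 → 82 → … (one orbit).
Cycle type of π: 106 + 1; total 2 cycles.
Σ(ℓ_i−1) = 107−2 = 105; sign = (−1)^105 = -1.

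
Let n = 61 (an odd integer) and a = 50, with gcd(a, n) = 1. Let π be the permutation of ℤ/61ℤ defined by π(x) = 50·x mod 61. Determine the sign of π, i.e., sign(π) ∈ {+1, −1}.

Orbit of 60 under x↦50x: [60, 11, 1, 50]… (length divides ord_61(50)).
Decompose π into cycles: lengths [4, 4, 4, 4, 4, 4, 4, 4, 4, 4, 4, 4, 4, 4, 4, 1] (16 cycles, including the fixed point 0).
sign(π) = (−1)^{n − #cycles} = (−1)^{61−16} = (−1)^45 = -1.
Zolotarev: (50|61) = -1, matching the cycle-count sign.

-1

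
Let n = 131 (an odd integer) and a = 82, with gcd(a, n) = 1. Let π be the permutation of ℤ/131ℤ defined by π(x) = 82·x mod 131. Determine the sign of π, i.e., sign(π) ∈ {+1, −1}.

Orbit of 28 under x↦82x: [28, 69, 25, 85, 27, 118, 113]… (length divides ord_131(82)).
2 cycles of lengths [130, 1].
Σ(ℓ_i−1) = 131−2 = 129; sign = (−1)^129 = -1.

-1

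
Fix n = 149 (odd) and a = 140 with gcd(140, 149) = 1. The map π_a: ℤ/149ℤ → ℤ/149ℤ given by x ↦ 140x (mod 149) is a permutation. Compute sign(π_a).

+1

Start at x=17: 17 → 145 → 36 → 123 → 85 → 129 → 31 → … (one orbit).
Cycle lengths of π_140 on ℤ/149ℤ: [37, 37, 37, 37, 1]; 5 cycles in total.
With 5 cycles on 149 points, sign = (−1)^{149−5} = +1.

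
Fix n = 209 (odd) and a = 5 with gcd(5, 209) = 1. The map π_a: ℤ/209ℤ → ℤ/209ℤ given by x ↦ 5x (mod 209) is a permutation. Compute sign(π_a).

+1

Trace 49: π^k(49) = [49, 36, 180, 64, 111, 137, 58] for k=0..6.
π_5 has 9 disjoint cycles with lengths [45, 45, 45, 45, 9, 9, 5, 5, 1] on {0,…,208}.
n − c = 209 − 9 = 200; sign = (−1)^200 = +1.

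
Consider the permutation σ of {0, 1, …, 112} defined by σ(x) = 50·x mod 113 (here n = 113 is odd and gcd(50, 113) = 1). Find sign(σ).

+1

Orbit of 7 under x↦50x: [7, 11, 98, 41, 16, 9, 111]… (length divides ord_113(50)).
π_50 has 3 disjoint cycles with lengths [56, 56, 1] on {0,…,112}.
sign(π) = (−1)^{n − #cycles} = (−1)^{113−3} = (−1)^110 = +1.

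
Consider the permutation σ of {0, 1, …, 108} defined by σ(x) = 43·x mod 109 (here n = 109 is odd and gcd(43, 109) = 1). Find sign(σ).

+1

Orbit of 105 under x↦43x: [105, 46, 16, 34, 45, 82, 38]… (length divides ord_109(43)).
7 cycles of lengths [18, 18, 18, 18, 18, 18, 1].
With 7 cycles on 109 points, sign = (−1)^{109−7} = +1.
Via Zolotarev, sign(π_{43}) = (43|109) = +1.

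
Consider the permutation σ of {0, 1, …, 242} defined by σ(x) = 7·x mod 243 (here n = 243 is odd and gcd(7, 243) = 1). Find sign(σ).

+1

Trace 73: π^k(73) = [73, 25, 175, 10, 70, 4, 28] for k=0..6.
The orbit structure of x ↦ 7x mod 243: 11 orbits of sizes [81, 81, 27, 27, 9, 9, 3, 3, 1, 1, 1].
11 cycles on 243: each ℓ→(−1)^(ℓ−1), product (−1)^232 = +1.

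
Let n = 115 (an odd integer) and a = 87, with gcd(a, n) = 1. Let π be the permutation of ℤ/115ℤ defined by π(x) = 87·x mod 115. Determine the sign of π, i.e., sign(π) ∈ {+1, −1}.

-1

Start at x=13: 13 → 96 → 72 → 54 → 98 → 16 → 12 → … (one orbit).
Cycle lengths of π_87 on ℤ/115ℤ: [44, 44, 11, 11, 4, 1]; 6 cycles in total.
6 cycles on 115: each ℓ→(−1)^(ℓ−1), product (−1)^109 = -1.
Via Zolotarev, sign(π_{87}) = (87|115) = -1.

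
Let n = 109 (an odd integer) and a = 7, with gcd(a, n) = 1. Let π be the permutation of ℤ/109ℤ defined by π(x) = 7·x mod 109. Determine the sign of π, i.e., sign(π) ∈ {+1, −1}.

Trace 3: π^k(3) = [3, 21, 38, 48, 9, 63, 5] for k=0..6.
Cycle lengths of π_7 on ℤ/109ℤ: [27, 27, 27, 27, 1]; 5 cycles in total.
109 − 5 = 104 transpositions; sign(π) = (−1)^104 = +1.
Via Zolotarev, sign(π_{7}) = (7|109) = +1.

+1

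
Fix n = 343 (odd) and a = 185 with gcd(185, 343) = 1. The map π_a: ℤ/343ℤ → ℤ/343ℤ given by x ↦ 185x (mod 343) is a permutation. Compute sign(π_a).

-1

Start at x=34: 34 → 116 → 194 → 218 → 199 → 114 → 167 → … (one orbit).
π_185 has 4 disjoint cycles with lengths [294, 42, 6, 1] on {0,…,342}.
4 cycles on 343: each ℓ→(−1)^(ℓ−1), product (−1)^339 = -1.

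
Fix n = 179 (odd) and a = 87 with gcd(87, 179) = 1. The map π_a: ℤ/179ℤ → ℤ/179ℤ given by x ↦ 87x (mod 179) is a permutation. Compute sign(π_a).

Trace 59: π^k(59) = [59, 121, 145, 85, 56, 39, 171] for k=0..6.
Decompose π into cycles: lengths [89, 89, 1] (3 cycles, including the fixed point 0).
With 3 cycles on 179 points, sign = (−1)^{179−3} = +1.

+1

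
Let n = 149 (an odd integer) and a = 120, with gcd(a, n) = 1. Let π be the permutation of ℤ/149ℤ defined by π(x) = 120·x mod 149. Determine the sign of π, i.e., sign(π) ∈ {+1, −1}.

Orbit of 116 under x↦120x: [116, 63, 110, 88, 130, 104, 113]… (length divides ord_149(120)).
Decompose π into cycles: lengths [74, 74, 1] (3 cycles, including the fixed point 0).
With 3 cycles on 149 points, sign = (−1)^{149−3} = +1.
(120|149)_J = +1 (Zolotarev's lemma cross-check).

+1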